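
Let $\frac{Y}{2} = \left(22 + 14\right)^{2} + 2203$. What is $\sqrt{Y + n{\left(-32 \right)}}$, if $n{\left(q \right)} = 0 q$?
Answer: $\sqrt{6998} \approx 83.654$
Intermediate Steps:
$n{\left(q \right)} = 0$
$Y = 6998$ ($Y = 2 \left(\left(22 + 14\right)^{2} + 2203\right) = 2 \left(36^{2} + 2203\right) = 2 \left(1296 + 2203\right) = 2 \cdot 3499 = 6998$)
$\sqrt{Y + n{\left(-32 \right)}} = \sqrt{6998 + 0} = \sqrt{6998}$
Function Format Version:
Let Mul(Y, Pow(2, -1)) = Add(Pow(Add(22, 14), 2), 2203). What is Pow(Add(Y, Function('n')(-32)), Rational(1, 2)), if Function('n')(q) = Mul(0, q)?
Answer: Pow(6998, Rational(1, 2)) ≈ 83.654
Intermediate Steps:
Function('n')(q) = 0
Y = 6998 (Y = Mul(2, Add(Pow(Add(22, 14), 2), 2203)) = Mul(2, Add(Pow(36, 2), 2203)) = Mul(2, Add(1296, 2203)) = Mul(2, 3499) = 6998)
Pow(Add(Y, Function('n')(-32)), Rational(1, 2)) = Pow(Add(6998, 0), Rational(1, 2)) = Pow(6998, Rational(1, 2))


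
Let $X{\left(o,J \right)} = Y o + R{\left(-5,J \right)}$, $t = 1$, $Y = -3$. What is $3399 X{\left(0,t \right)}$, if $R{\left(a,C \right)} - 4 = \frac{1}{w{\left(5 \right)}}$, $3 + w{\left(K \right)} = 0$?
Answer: $12463$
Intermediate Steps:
$w{\left(K \right)} = -3$ ($w{\left(K \right)} = -3 + 0 = -3$)
$R{\left(a,C \right)} = \frac{11}{3}$ ($R{\left(a,C \right)} = 4 + \frac{1}{-3} = 4 - \frac{1}{3} = \frac{11}{3}$)
$X{\left(o,J \right)} = \frac{11}{3} - 3 o$ ($X{\left(o,J \right)} = - 3 o + \frac{11}{3} = \frac{11}{3} - 3 o$)
$3399 X{\left(0,t \right)} = 3399 \left(\frac{11}{3} - 0\right) = 3399 \left(\frac{11}{3} + 0\right) = 3399 \cdot \frac{11}{3} = 12463$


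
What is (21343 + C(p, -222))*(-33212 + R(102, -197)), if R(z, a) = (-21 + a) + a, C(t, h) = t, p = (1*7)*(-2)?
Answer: -717230283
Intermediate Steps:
p = -14 (p = 7*(-2) = -14)
R(z, a) = -21 + 2*a
(21343 + C(p, -222))*(-33212 + R(102, -197)) = (21343 - 14)*(-33212 + (-21 + 2*(-197))) = 21329*(-33212 + (-21 - 394)) = 21329*(-33212 - 415) = 21329*(-33627) = -717230283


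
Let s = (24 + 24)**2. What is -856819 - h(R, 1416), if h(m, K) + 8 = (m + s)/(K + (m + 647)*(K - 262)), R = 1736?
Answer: -1178714037909/1375699 ≈ -8.5681e+5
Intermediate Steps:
s = 2304 (s = 48**2 = 2304)
h(m, K) = -8 + (2304 + m)/(K + (-262 + K)*(647 + m)) (h(m, K) = -8 + (m + 2304)/(K + (m + 647)*(K - 262)) = -8 + (2304 + m)/(K + (647 + m)*(-262 + K)) = -8 + (2304 + m)/(K + (-262 + K)*(647 + m)))
-856819 - h(R, 1416) = -856819 - (1358416 - 5184*1416 + 2097*1736 - 8*1416*1736)/(-169514 - 262*1736 + 648*1416 + 1416*1736) = -856819 - (1358416 - 7340544 + 3640392 - 19665408)/(-169514 - 454832 + 917568 + 2458176) = -856819 - (-22007144)/2751398 = -856819 - 1*(-11003572/1375699) = -856819 + 11003572/1375699 = -1178714037909/1375699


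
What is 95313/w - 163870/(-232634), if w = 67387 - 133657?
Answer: -1885563257/2569442530 ≈ -0.73384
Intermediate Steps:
w = -66270
95313/w - 163870/(-232634) = 95313/(-66270) - 163870/(-232634) = 95313*(-1/66270) - 163870*(-1/232634) = -31771/22090 + 81935/116317 = -1885563257/2569442530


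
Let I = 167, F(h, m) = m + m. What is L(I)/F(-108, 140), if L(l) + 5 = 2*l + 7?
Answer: 6/5 ≈ 1.2000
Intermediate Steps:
F(h, m) = 2*m
L(l) = 2 + 2*l (L(l) = -5 + (2*l + 7) = -5 + (7 + 2*l) = 2 + 2*l)
L(I)/F(-108, 140) = (2 + 2*167)/((2*140)) = (2 + 334)/280 = 336*(1/280) = 6/5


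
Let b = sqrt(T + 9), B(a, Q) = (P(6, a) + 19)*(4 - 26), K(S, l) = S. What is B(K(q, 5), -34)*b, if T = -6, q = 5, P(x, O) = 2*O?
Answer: -638*sqrt(3) ≈ -1105.0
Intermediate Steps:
B(a, Q) = -418 - 44*a (B(a, Q) = (2*a + 19)*(4 - 26) = (19 + 2*a)*(-22) = -418 - 44*a)
b = sqrt(3) (b = sqrt(-6 + 9) = sqrt(3) ≈ 1.7320)
B(K(q, 5), -34)*b = (-418 - 44*5)*sqrt(3) = (-418 - 220)*sqrt(3) = -638*sqrt(3)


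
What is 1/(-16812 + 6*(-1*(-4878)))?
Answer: 1/12456 ≈ 8.0283e-5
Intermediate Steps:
1/(-16812 + 6*(-1*(-4878))) = 1/(-16812 + 6*4878) = 1/(-16812 + 29268) = 1/12456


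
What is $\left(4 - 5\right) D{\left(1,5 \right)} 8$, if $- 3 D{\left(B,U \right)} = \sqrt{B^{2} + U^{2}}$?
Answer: $\frac{8 \sqrt{26}}{3} \approx 13.597$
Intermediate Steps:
$D{\left(B,U \right)} = - \frac{\sqrt{B^{2} + U^{2}}}{3}$
$\left(4 - 5\right) D{\left(1,5 \right)} 8 = \left(4 - 5\right) \left(- \frac{\sqrt{1^{2} + 5^{2}}}{3}\right) 8 = - \frac{\left(-1\right) \sqrt{1 + 25}}{3} \cdot 8 = - \frac{\left(-1\right) \sqrt{26}}{3} \cdot 8 = \frac{\sqrt{26}}{3} \cdot 8 = \frac{8 \sqrt{26}}{3}$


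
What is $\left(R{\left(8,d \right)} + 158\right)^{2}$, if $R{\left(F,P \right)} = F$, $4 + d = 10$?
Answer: $27556$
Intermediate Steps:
$d = 6$ ($d = -4 + 10 = 6$)
$\left(R{\left(8,d \right)} + 158\right)^{2} = \left(8 + 158\right)^{2} = 166^{2} = 27556$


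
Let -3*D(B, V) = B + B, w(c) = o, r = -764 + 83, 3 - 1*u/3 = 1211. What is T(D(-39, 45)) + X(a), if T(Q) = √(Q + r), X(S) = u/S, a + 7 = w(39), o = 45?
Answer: -1812/19 + I*√655 ≈ -95.368 + 25.593*I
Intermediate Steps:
u = -3624 (u = 9 - 3*1211 = 9 - 3633 = -3624)
r = -681
w(c) = 45
D(B, V) = -2*B/3 (D(B, V) = -(B + B)/3 = -2*B/3)
a = 38 (a = -7 + 45 = 38)
X(S) = -3624/S
T(Q) = √(-681 + Q) (T(Q) = √(Q - 681) = √(-681 + Q))
T(D(-39, 45)) + X(a) = √(-681 - ⅔*(-39)) - 3624/38 = √(-681 + 26) - 3624*1/38 = √(-655) - 1812/19 = I*√655 - 1812/19 = -1812/19 + I*√655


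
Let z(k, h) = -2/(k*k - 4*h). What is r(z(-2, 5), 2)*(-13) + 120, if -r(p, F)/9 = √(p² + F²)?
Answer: 120 + 117*√257/8 ≈ 354.46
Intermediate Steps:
z(k, h) = -2/(k² - 4*h)
r(p, F) = -9*√(F² + p²) (r(p, F) = -9*√(p² + F²) = -9*√(F² + p²))
r(z(-2, 5), 2)*(-13) + 120 = -9*√(2² + (2/(-1*(-2)² + 4*5))²)*(-13) + 120 = -9*√(4 + (2/(-1*4 + 20))²)*(-13) + 120 = -9*√(4 + (2/(-4 + 20))²)*(-13) + 120 = -9*√(4 + (2/16)²)*(-13) + 120 = -9*√(4 + (2*(1/16))²)*(-13) + 120 = -9*√(4 + (⅛)²)*(-13) + 120 = -9*√(4 + 1/64)*(-13) + 120 = -9*√257/8*(-13) + 120 = 117*√257/8 + 120 = 120 + 117*√257/8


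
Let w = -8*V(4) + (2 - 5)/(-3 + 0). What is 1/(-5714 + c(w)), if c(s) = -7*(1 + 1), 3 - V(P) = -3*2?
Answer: -1/5728 ≈ -0.00017458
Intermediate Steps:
V(P) = 9 (V(P) = 3 - (-3)*2 = 3 - 1*(-6) = 3 + 6 = 9)
w = -71 (w = -8*9 + (2 - 5)/(-3 + 0) = -72 - 3/(-3) = -72 - 3*(-⅓) = -72 + 1 = -71)
c(s) = -14 (c(s) = -7*2 = -14)
1/(-5714 + c(w)) = 1/(-5714 - 14) = 1/(-5728) = -1/5728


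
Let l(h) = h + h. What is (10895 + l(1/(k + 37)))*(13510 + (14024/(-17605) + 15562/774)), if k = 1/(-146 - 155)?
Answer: 192820515564197803/1308121920 ≈ 1.4740e+8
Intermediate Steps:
k = -1/301 (k = 1/(-301) = -1/301 ≈ -0.0033223)
l(h) = 2*h
(10895 + l(1/(k + 37)))*(13510 + (14024/(-17605) + 15562/774)) = (10895 + 2/(-1/301 + 37))*(13510 + (14024/(-17605) + 15562/774)) = (10895 + 2/(11136/301))*(13510 + (14024*(-1/17605) + 15562*(1/774))) = (10895 + 2*(301/11136))*(13510 + (-14024/17605 + 7781/387)) = (10895 + 301/5568)*(13510 + 131557217/6813135) = (60663661/5568)*(92177011067/6813135) = 192820515564197803/1308121920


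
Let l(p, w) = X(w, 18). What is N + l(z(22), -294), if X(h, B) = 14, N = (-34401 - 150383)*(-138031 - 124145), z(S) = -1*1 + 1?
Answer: 48445929998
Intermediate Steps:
z(S) = 0 (z(S) = -1 + 1 = 0)
N = 48445929984 (N = -184784*(-262176) = 48445929984)
l(p, w) = 14
N + l(z(22), -294) = 48445929984 + 14 = 48445929998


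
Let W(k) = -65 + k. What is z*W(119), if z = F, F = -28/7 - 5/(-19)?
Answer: -3834/19 ≈ -201.79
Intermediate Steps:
F = -71/19 (F = -28*⅐ - 5*(-1/19) = -4 + 5/19 = -71/19 ≈ -3.7368)
z = -71/19 ≈ -3.7368
z*W(119) = -71*(-65 + 119)/19 = -71/19*54 = -3834/19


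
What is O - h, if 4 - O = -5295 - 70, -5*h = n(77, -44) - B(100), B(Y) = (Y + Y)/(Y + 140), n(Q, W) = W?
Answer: 160801/30 ≈ 5360.0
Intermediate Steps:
B(Y) = 2*Y/(140 + Y) (B(Y) = (2*Y)/(140 + Y) = 2*Y/(140 + Y))
h = 269/30 (h = -(-44 - 2*100/(140 + 100))/5 = -(-44 - 2*100/240)/5 = -(-44 - 1*⅚)/5 = -(-44 - ⅚)/5 = -⅕*(-269/6) = 269/30 ≈ 8.9667)
O = 5369 (O = 4 - (-5295 - 70) = 4 - 1*(-5365) = 4 + 5365 = 5369)
O - h = 5369 - 1*269/30 = 5369 - 269/30 = 160801/30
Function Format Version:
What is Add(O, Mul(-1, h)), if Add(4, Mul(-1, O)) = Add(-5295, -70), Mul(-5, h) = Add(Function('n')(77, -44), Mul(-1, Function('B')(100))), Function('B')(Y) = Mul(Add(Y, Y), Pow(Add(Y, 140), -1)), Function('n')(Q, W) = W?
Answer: Rational(160801, 30) ≈ 5360.0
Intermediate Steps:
Function('B')(Y) = Mul(2, Y, Pow(Add(140, Y), -1)) (Function('B')(Y) = Mul(Mul(2, Y), Pow(Add(140, Y), -1)) = Mul(2, Y, Pow(Add(140, Y), -1)))
h = Rational(269, 30) (h = Mul(Rational(-1, 5), Add(-44, Mul(-1, Mul(2, 100, Pow(Add(140, 100), -1))))) = Mul(Rational(-1, 5), Add(-44, Mul(-1, Mul(2, 100, Pow(240, -1))))) = Mul(Rational(-1, 5), Add(-44, Mul(-1, Mul(2, 100, Rational(1, 240))))) = Mul(Rational(-1, 5), Add(-44, Mul(-1, Rational(5, 6)))) = Mul(Rational(-1, 5), Add(-44, Rational(-5, 6))) = Mul(Rational(-1, 5), Rational(-269, 6)) = Rational(269, 30) ≈ 8.9667)
O = 5369 (O = Add(4, Mul(-1, Add(-5295, -70))) = Add(4, Mul(-1, -5365)) = Add(4, 5365) = 5369)
Add(O, Mul(-1, h)) = Add(5369, Mul(-1, Rational(269, 30))) = Add(5369, Rational(-269, 30)) = Rational(160801, 30)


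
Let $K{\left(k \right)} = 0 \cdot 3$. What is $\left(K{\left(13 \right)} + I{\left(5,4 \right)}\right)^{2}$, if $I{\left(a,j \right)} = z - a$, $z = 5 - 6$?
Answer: $36$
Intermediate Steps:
$z = -1$ ($z = 5 - 6 = -1$)
$I{\left(a,j \right)} = -1 - a$
$K{\left(k \right)} = 0$
$\left(K{\left(13 \right)} + I{\left(5,4 \right)}\right)^{2} = \left(0 - 6\right)^{2} = \left(-6\right)^{2} = 36$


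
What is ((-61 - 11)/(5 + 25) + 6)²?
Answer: 324/25 ≈ 12.960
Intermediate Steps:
((-61 - 11)/(5 + 25) + 6)² = (-72/30 + 6)² = (-72*1/30 + 6)² = (-12/5 + 6)² = (18/5)² = 324/25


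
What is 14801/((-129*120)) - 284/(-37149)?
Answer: -181815343/191688840 ≈ -0.94849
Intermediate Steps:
14801/((-129*120)) - 284/(-37149) = 14801/(-15480) - 284*(-1/37149) = 14801*(-1/15480) + 284/37149 = -14801/15480 + 284/37149 = -181815343/191688840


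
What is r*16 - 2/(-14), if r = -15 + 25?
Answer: 1121/7 ≈ 160.14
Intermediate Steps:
r = 10
r*16 - 2/(-14) = 10*16 - 2/(-14) = 160 - 2*(-1/14) = 160 + ⅐ = 1121/7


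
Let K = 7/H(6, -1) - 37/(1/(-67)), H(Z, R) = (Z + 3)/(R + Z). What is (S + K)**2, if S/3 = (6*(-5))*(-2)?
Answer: 574369156/81 ≈ 7.0910e+6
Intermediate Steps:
S = 180 (S = 3*((6*(-5))*(-2)) = 3*(-30*(-2)) = 3*60 = 180)
H(Z, R) = (3 + Z)/(R + Z)
K = 22346/9 (K = 7/(((3 + 6)/(-1 + 6))) - 37/(1/(-67)) = 7/((9/5)) - 37/(-1/67) = 7/(((1/5)*9)) - 37*(-67) = 7/(9/5) + 2479 = 7*(5/9) + 2479 = 35/9 + 2479 = 22346/9 ≈ 2482.9)
(S + K)**2 = (180 + 22346/9)**2 = (23966/9)**2 = 574369156/81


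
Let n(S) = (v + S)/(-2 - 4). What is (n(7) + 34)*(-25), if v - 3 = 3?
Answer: -4775/6 ≈ -795.83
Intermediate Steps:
v = 6 (v = 3 + 3 = 6)
n(S) = -1 - S/6 (n(S) = (6 + S)/(-2 - 4) = (6 + S)/(-6) = (6 + S)*(-1/6) = -1 - S/6)
(n(7) + 34)*(-25) = ((-1 - 1/6*7) + 34)*(-25) = ((-1 - 7/6) + 34)*(-25) = (-13/6 + 34)*(-25) = (191/6)*(-25) = -4775/6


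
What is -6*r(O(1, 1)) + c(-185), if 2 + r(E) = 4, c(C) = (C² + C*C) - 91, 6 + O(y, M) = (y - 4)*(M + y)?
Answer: 68347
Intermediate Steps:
O(y, M) = -6 + (-4 + y)*(M + y) (O(y, M) = -6 + (y - 4)*(M + y) = -6 + (-4 + y)*(M + y))
c(C) = -91 + 2*C² (c(C) = (C² + C²) - 91 = 2*C² - 91 = -91 + 2*C²)
r(E) = 2 (r(E) = -2 + 4 = 2)
-6*r(O(1, 1)) + c(-185) = -6*2 + (-91 + 2*(-185)²) = -12 + (-91 + 2*34225) = -12 + (-91 + 68450) = -12 + 68359 = 68347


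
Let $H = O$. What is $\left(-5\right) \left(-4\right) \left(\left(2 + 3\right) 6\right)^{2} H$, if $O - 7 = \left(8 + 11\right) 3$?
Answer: $1152000$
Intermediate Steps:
$O = 64$ ($O = 7 + \left(8 + 11\right) 3 = 7 + 19 \cdot 3 = 7 + 57 = 64$)
$H = 64$
$\left(-5\right) \left(-4\right) \left(\left(2 + 3\right) 6\right)^{2} H = \left(-5\right) \left(-4\right) \left(\left(2 + 3\right) 6\right)^{2} \cdot 64 = 20 \left(5 \cdot 6\right)^{2} \cdot 64 = 20 \cdot 30^{2} \cdot 64 = 20 \cdot 900 \cdot 64 = 18000 \cdot 64 = 1152000$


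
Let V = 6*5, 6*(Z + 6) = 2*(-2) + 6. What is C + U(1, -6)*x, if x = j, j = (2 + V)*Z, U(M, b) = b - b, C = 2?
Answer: 2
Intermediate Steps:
Z = -17/3 (Z = -6 + (2*(-2) + 6)/6 = -6 + (-4 + 6)/6 = -6 + (⅙)*2 = -6 + ⅓ = -17/3 ≈ -5.6667)
V = 30
U(M, b) = 0
j = -544/3 (j = (2 + 30)*(-17/3) = 32*(-17/3) = -544/3 ≈ -181.33)
x = -544/3 ≈ -181.33
C + U(1, -6)*x = 2 + 0*(-544/3) = 2 + 0 = 2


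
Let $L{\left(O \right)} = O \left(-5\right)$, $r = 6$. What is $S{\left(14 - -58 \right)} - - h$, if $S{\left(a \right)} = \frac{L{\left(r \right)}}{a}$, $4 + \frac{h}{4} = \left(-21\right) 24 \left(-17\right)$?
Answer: $\frac{411067}{12} \approx 34256.0$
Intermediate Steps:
$h = 34256$ ($h = -16 + 4 \left(-21\right) 24 \left(-17\right) = -16 + 4 \left(\left(-504\right) \left(-17\right)\right) = -16 + 4 \cdot 8568 = -16 + 34272 = 34256$)
$L{\left(O \right)} = - 5 O$
$S{\left(a \right)} = - \frac{30}{a}$ ($S{\left(a \right)} = \frac{\left(-5\right) 6}{a} = - \frac{30}{a}$)
$S{\left(14 - -58 \right)} - - h = - \frac{30}{14 - -58} - \left(-1\right) 34256 = - \frac{30}{14 + 58} - -34256 = - \frac{30}{72} + 34256 = \left(-30\right) \frac{1}{72} + 34256 = - \frac{5}{12} + 34256 = \frac{411067}{12}$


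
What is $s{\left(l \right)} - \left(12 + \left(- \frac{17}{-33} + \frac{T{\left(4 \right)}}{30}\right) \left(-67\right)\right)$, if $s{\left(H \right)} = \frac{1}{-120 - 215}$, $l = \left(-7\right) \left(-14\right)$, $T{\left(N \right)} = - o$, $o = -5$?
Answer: $\frac{248213}{7370} \approx 33.679$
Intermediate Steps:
$T{\left(N \right)} = 5$ ($T{\left(N \right)} = \left(-1\right) \left(-5\right) = 5$)
$l = 98$
$s{\left(H \right)} = - \frac{1}{335}$ ($s{\left(H \right)} = \frac{1}{-335} = - \frac{1}{335}$)
$s{\left(l \right)} - \left(12 + \left(- \frac{17}{-33} + \frac{T{\left(4 \right)}}{30}\right) \left(-67\right)\right) = - \frac{1}{335} - \left(12 + \left(- \frac{17}{-33} + \frac{5}{30}\right) \left(-67\right)\right) = - \frac{1}{335} - \left(12 + \left(\left(-17\right) \left(- \frac{1}{33}\right) + 5 \cdot \frac{1}{30}\right) \left(-67\right)\right) = - \frac{1}{335} - \left(12 + \left(\frac{17}{33} + \frac{1}{6}\right) \left(-67\right)\right) = - \frac{1}{335} - \left(12 + \frac{15}{22} \left(-67\right)\right) = - \frac{1}{335} - \left(12 - \frac{1005}{22}\right) = - \frac{1}{335} - - \frac{741}{22} = - \frac{1}{335} + \frac{741}{22} = \frac{248213}{7370}$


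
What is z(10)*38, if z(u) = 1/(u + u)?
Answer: 19/10 ≈ 1.9000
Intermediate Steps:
z(u) = 1/(2*u)
z(10)*38 = ((½)/10)*38 = ((½)*(⅒))*38 = (1/20)*38 = 19/10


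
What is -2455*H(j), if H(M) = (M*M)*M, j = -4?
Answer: 157120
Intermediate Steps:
H(M) = M³ (H(M) = M²*M = M³)
-2455*H(j) = -2455*(-4)³ = -2455*(-64) = 157120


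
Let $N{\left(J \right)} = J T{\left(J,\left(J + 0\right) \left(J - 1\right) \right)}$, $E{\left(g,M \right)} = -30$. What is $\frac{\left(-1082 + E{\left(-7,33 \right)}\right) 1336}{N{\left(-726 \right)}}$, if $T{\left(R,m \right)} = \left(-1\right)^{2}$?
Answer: $\frac{742816}{363} \approx 2046.3$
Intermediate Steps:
$T{\left(R,m \right)} = 1$
$N{\left(J \right)} = J$ ($N{\left(J \right)} = J 1 = J$)
$\frac{\left(-1082 + E{\left(-7,33 \right)}\right) 1336}{N{\left(-726 \right)}} = \frac{\left(-1082 - 30\right) 1336}{-726} = \left(-1112\right) 1336 \left(- \frac{1}{726}\right) = \left(-1485632\right) \left(- \frac{1}{726}\right) = \frac{742816}{363}$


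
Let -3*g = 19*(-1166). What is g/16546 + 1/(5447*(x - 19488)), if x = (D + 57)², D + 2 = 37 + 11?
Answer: 535727039482/1200343956747 ≈ 0.44631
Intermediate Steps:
D = 46 (D = -2 + (37 + 11) = -2 + 48 = 46)
x = 10609 (x = (46 + 57)² = 103² = 10609)
g = 22154/3 (g = -19*(-1166)/3 = -⅓*(-22154) = 22154/3 ≈ 7384.7)
g/16546 + 1/(5447*(x - 19488)) = (22154/3)/16546 + 1/(5447*(10609 - 19488)) = (22154/3)*(1/16546) + (1/5447)/(-8879) = 11077/24819 + (1/5447)*(-1/8879) = 11077/24819 - 1/48363913 = 535727039482/1200343956747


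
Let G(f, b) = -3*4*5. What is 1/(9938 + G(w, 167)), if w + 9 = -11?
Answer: 1/9878 ≈ 0.00010124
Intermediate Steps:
w = -20 (w = -9 - 11 = -20)
G(f, b) = -60 (G(f, b) = -12*5 = -60)
1/(9938 + G(w, 167)) = 1/(9938 - 60) = 1/9878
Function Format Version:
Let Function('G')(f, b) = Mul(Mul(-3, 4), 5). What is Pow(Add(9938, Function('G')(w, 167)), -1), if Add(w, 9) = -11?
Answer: Rational(1, 9878) ≈ 0.00010124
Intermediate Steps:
w = -20 (w = Add(-9, -11) = -20)
Function('G')(f, b) = -60 (Function('G')(f, b) = Mul(-12, 5) = -60)
Pow(Add(9938, Function('G')(w, 167)), -1) = Pow(Add(9938, -60), -1) = Pow(9878, -1) = Rational(1, 9878)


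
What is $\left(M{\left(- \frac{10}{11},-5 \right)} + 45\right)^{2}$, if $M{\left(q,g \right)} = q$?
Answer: $\frac{235225}{121} \approx 1944.0$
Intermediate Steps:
$\left(M{\left(- \frac{10}{11},-5 \right)} + 45\right)^{2} = \left(- \frac{10}{11} + 45\right)^{2} = \left(\frac{485}{11}\right)^{2} = \frac{235225}{121}$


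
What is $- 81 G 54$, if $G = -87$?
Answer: $380538$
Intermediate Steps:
$- 81 G 54 = \left(-81\right) \left(-87\right) 54 = 7047 \cdot 54 = 380538$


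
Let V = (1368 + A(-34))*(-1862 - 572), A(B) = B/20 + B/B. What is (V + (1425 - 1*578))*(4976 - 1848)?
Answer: -52036801168/5 ≈ -1.0407e+10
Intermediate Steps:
A(B) = 1 + B/20 (A(B) = B*(1/20) + 1 = B/20 + 1 = 1 + B/20)
V = -16640041/5 (V = (1368 + (1 + (1/20)*(-34)))*(-1862 - 572) = (1368 + (1 - 17/10))*(-2434) = (1368 - 7/10)*(-2434) = (13673/10)*(-2434) = -16640041/5 ≈ -3.3280e+6)
(V + (1425 - 1*578))*(4976 - 1848) = (-16640041/5 + (1425 - 1*578))*(4976 - 1848) = (-16640041/5 + (1425 - 578))*3128 = (-16640041/5 + 847)*3128 = -16635806/5*3128 = -52036801168/5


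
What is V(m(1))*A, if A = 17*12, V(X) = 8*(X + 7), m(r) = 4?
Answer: 17952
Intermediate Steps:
V(X) = 56 + 8*X (V(X) = 8*(7 + X) = 56 + 8*X)
A = 204
V(m(1))*A = (56 + 8*4)*204 = (56 + 32)*204 = 88*204 = 17952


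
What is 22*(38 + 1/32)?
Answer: 13387/16 ≈ 836.69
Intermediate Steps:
22*(38 + 1/32) = 22*(1217/32) = 13387/16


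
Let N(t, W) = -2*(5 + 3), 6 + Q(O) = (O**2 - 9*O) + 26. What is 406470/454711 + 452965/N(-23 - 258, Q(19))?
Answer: -205961664595/7275376 ≈ -28309.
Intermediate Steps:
Q(O) = 20 + O**2 - 9*O (Q(O) = -6 + ((O**2 - 9*O) + 26) = -6 + (26 + O**2 - 9*O) = 20 + O**2 - 9*O)
N(t, W) = -16 (N(t, W) = -2*8 = -16)
406470/454711 + 452965/N(-23 - 258, Q(19)) = 406470/454711 + 452965/(-16) = 406470*(1/454711) + 452965*(-1/16) = 406470/454711 - 452965/16 = -205961664595/7275376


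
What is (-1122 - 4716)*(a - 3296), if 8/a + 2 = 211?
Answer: 4021541328/209 ≈ 1.9242e+7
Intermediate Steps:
a = 8/209 (a = 8/(-2 + 211) = 8/209 ≈ 0.038278)
(-1122 - 4716)*(a - 3296) = (-1122 - 4716)*(8/209 - 3296) = -5838*(-688856/209) = 4021541328/209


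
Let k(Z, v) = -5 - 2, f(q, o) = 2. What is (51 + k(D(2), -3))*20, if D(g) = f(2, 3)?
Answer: 880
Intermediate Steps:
D(g) = 2
k(Z, v) = -7
(51 + k(D(2), -3))*20 = (51 - 7)*20 = 44*20 = 880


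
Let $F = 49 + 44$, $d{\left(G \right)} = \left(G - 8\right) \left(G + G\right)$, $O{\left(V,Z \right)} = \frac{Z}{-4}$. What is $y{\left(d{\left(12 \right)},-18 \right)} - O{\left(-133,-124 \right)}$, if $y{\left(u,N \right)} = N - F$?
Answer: $-142$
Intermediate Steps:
$O{\left(V,Z \right)} = - \frac{Z}{4}$ ($O{\left(V,Z \right)} = Z \left(- \frac{1}{4}\right) = - \frac{Z}{4}$)
$d{\left(G \right)} = 2 G \left(-8 + G\right)$ ($d{\left(G \right)} = \left(-8 + G\right) 2 G = 2 G \left(-8 + G\right)$)
$F = 93$
$y{\left(u,N \right)} = -93 + N$ ($y{\left(u,N \right)} = N - 93 = -93 + N$)
$y{\left(d{\left(12 \right)},-18 \right)} - O{\left(-133,-124 \right)} = \left(-93 - 18\right) - \left(- \frac{1}{4}\right) \left(-124\right) = -111 - 31 = -142$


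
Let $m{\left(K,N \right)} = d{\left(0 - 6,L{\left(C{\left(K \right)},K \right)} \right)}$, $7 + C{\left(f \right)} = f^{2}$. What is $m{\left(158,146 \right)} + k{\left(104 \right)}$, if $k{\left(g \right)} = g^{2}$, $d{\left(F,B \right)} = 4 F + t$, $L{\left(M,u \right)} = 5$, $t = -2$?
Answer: $10790$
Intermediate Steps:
$C{\left(f \right)} = -7 + f^{2}$
$d{\left(F,B \right)} = -2 + 4 F$ ($d{\left(F,B \right)} = 4 F - 2 = -2 + 4 F$)
$m{\left(K,N \right)} = -26$ ($m{\left(K,N \right)} = -2 + 4 \left(0 - 6\right) = -2 + 4 \left(-6\right) = -2 - 24 = -26$)
$m{\left(158,146 \right)} + k{\left(104 \right)} = -26 + 104^{2} = -26 + 10816 = 10790$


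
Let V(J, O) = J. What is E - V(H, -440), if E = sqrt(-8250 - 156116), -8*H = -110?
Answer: -55/4 + I*sqrt(164366) ≈ -13.75 + 405.42*I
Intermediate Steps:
H = 55/4 (H = -1/8*(-110) = 55/4 ≈ 13.750)
E = I*sqrt(164366) (E = sqrt(-164366) = I*sqrt(164366) ≈ 405.42*I)
E - V(H, -440) = I*sqrt(164366) - 1*55/4 = I*sqrt(164366) - 55/4 = -55/4 + I*sqrt(164366)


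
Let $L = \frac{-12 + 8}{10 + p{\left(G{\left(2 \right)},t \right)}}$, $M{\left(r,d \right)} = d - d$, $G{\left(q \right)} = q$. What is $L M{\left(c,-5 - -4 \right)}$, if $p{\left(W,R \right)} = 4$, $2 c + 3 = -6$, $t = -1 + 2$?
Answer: $0$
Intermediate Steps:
$t = 1$
$c = - \frac{9}{2}$ ($c = - \frac{3}{2} + \frac{1}{2} \left(-6\right) = - \frac{3}{2} - 3 = - \frac{9}{2} \approx -4.5$)
$M{\left(r,d \right)} = 0$
$L = - \frac{2}{7}$ ($L = \frac{-12 + 8}{10 + 4} = - \frac{4}{14} = \left(-4\right) \frac{1}{14} = - \frac{2}{7} \approx -0.28571$)
$L M{\left(c,-5 - -4 \right)} = \left(- \frac{2}{7}\right) 0 = 0$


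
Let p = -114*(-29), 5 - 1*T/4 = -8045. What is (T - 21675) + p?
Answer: 13831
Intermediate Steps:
T = 32200 (T = 20 - 4*(-8045) = 20 + 32180 = 32200)
p = 3306
(T - 21675) + p = (32200 - 21675) + 3306 = 10525 + 3306 = 13831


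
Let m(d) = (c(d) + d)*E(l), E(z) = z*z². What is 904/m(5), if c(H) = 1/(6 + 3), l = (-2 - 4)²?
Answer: 113/29808 ≈ 0.0037909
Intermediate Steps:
l = 36 (l = (-6)² = 36)
c(H) = ⅑ (c(H) = 1/9 = ⅑)
E(z) = z³
m(d) = 5184 + 46656*d (m(d) = (⅑ + d)*36³ = (⅑ + d)*46656 = 5184 + 46656*d)
904/m(5) = 904/(5184 + 46656*5) = 904/(5184 + 233280) = 904/238464 = 904*(1/238464) = 113/29808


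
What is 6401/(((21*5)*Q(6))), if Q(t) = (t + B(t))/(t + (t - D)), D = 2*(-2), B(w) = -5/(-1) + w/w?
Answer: 25604/315 ≈ 81.283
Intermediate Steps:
B(w) = 6 (B(w) = -5*(-1) + 1 = 5 + 1 = 6)
D = -4
Q(t) = (6 + t)/(4 + 2*t) (Q(t) = (t + 6)/(t + (t - 1*(-4))) = (6 + t)/(t + (t + 4)) = (6 + t)/(t + (4 + t)) = (6 + t)/(4 + 2*t))
6401/(((21*5)*Q(6))) = 6401/(((21*5)*((6 + 6)/(2*(2 + 6))))) = 6401/((105*((½)*12/8))) = 6401/((105*((½)*(⅛)*12))) = 6401/((105*(¾))) = 6401/(315/4) = 6401*(4/315) = 25604/315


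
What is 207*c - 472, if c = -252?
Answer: -52636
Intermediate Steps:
207*c - 472 = 207*(-252) - 472 = -52164 - 472 = -52636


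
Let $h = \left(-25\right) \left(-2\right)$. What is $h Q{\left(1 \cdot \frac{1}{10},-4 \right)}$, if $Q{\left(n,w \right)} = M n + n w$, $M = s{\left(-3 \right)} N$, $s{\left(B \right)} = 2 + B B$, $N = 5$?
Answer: $255$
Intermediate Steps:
$s{\left(B \right)} = 2 + B^{2}$
$M = 55$ ($M = \left(2 + \left(-3\right)^{2}\right) 5 = \left(2 + 9\right) 5 = 11 \cdot 5 = 55$)
$Q{\left(n,w \right)} = 55 n + n w$
$h = 50$
$h Q{\left(1 \cdot \frac{1}{10},-4 \right)} = 50 \cdot 1 \cdot \frac{1}{10} \left(55 - 4\right) = 50 \cdot 1 \cdot \frac{1}{10} \cdot 51 = 50 \cdot \frac{1}{10} \cdot 51 = 50 \cdot \frac{51}{10} = 255$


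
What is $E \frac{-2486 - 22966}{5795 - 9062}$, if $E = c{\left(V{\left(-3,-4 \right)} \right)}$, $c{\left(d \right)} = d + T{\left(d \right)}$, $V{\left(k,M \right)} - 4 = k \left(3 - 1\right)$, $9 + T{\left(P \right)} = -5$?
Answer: $- \frac{45248}{363} \approx -124.65$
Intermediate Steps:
$T{\left(P \right)} = -14$ ($T{\left(P \right)} = -9 - 5 = -14$)
$V{\left(k,M \right)} = 4 + 2 k$ ($V{\left(k,M \right)} = 4 + k \left(3 - 1\right) = 4 + k 2 = 4 + 2 k$)
$c{\left(d \right)} = -14 + d$ ($c{\left(d \right)} = d - 14 = -14 + d$)
$E = -16$ ($E = -14 + \left(4 + 2 \left(-3\right)\right) = -14 + \left(4 - 6\right) = -14 - 2 = -16$)
$E \frac{-2486 - 22966}{5795 - 9062} = - 16 \frac{-2486 - 22966}{5795 - 9062} = - 16 \left(- \frac{25452}{-3267}\right) = - 16 \left(\left(-25452\right) \left(- \frac{1}{3267}\right)\right) = \left(-16\right) \frac{2828}{363} = - \frac{45248}{363}$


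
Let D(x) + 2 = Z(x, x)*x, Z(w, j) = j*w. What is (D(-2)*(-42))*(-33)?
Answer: -13860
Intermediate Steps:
D(x) = -2 + x³ (D(x) = -2 + (x*x)*x = -2 + x²*x = -2 + x³)
(D(-2)*(-42))*(-33) = ((-2 + (-2)³)*(-42))*(-33) = ((-2 - 8)*(-42))*(-33) = -10*(-42)*(-33) = 420*(-33) = -13860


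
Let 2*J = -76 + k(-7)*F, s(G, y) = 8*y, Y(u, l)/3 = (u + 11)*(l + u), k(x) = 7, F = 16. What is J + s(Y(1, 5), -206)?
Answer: -1630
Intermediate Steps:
Y(u, l) = 3*(11 + u)*(l + u) (Y(u, l) = 3*((u + 11)*(l + u)) = 3*((11 + u)*(l + u)) = 3*(11 + u)*(l + u))
J = 18 (J = (-76 + 7*16)/2 = (-76 + 112)/2 = (1/2)*36 = 18)
J + s(Y(1, 5), -206) = 18 + 8*(-206) = 18 - 1648 = -1630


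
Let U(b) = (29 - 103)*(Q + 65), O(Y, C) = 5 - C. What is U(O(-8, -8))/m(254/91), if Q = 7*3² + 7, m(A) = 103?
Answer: -9990/103 ≈ -96.990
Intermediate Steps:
Q = 70 (Q = 7*9 + 7 = 63 + 7 = 70)
U(b) = -9990 (U(b) = (29 - 103)*(70 + 65) = -74*135 = -9990)
U(O(-8, -8))/m(254/91) = -9990/103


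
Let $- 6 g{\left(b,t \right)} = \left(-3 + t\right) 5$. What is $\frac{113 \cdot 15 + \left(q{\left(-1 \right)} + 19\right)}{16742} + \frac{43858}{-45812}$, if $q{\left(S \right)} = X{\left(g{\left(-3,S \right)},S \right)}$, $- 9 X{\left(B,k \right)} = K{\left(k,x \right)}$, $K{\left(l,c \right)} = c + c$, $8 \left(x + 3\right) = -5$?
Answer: $- \frac{5901407675}{6902860536} \approx -0.85492$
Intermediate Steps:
$x = - \frac{29}{8}$ ($x = -3 + \frac{1}{8} \left(-5\right) = -3 - \frac{5}{8} = - \frac{29}{8} \approx -3.625$)
$K{\left(l,c \right)} = 2 c$
$g{\left(b,t \right)} = \frac{5}{2} - \frac{5 t}{6}$ ($g{\left(b,t \right)} = - \frac{\left(-3 + t\right) 5}{6} = - \frac{-15 + 5 t}{6} = \frac{5}{2} - \frac{5 t}{6}$)
$X{\left(B,k \right)} = \frac{29}{36}$ ($X{\left(B,k \right)} = - \frac{2 \left(- \frac{29}{8}\right)}{9} = \left(- \frac{1}{9}\right) \left(- \frac{29}{4}\right) = \frac{29}{36}$)
$q{\left(S \right)} = \frac{29}{36}$
$\frac{113 \cdot 15 + \left(q{\left(-1 \right)} + 19\right)}{16742} + \frac{43858}{-45812} = \frac{113 \cdot 15 + \left(\frac{29}{36} + 19\right)}{16742} + \frac{43858}{-45812} = \left(1695 + \frac{713}{36}\right) \frac{1}{16742} + 43858 \left(- \frac{1}{45812}\right) = \frac{61733}{36} \cdot \frac{1}{16742} - \frac{21929}{22906} = \frac{61733}{602712} - \frac{21929}{22906} = - \frac{5901407675}{6902860536}$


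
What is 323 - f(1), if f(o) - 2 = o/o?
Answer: 320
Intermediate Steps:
f(o) = 3 (f(o) = 2 + o/o = 2 + 1 = 3)
323 - f(1) = 323 - 1*3 = 323 - 3 = 320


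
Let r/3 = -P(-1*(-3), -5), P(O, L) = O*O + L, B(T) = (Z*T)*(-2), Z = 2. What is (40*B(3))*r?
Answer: 5760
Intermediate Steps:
B(T) = -4*T (B(T) = (2*T)*(-2) = -4*T)
P(O, L) = L + O**2 (P(O, L) = O**2 + L = L + O**2)
r = -12 (r = 3*(-(-5 + (-1*(-3))**2)) = 3*(-(-5 + 3**2)) = 3*(-(-5 + 9)) = 3*(-1*4) = 3*(-4) = -12)
(40*B(3))*r = (40*(-4*3))*(-12) = (40*(-12))*(-12) = -480*(-12) = 5760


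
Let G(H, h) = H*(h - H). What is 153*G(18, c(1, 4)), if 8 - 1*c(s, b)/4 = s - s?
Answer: 38556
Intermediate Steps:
c(s, b) = 32 (c(s, b) = 32 - 4*(s - s) = 32 - 4*0 = 32 + 0 = 32)
153*G(18, c(1, 4)) = 153*(18*(32 - 1*18)) = 153*(18*(32 - 18)) = 153*(18*14) = 153*252 = 38556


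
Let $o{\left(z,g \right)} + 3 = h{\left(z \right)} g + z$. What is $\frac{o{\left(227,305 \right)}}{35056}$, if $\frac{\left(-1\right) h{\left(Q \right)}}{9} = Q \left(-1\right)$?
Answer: $\frac{623339}{35056} \approx 17.781$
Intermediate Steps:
$h{\left(Q \right)} = 9 Q$ ($h{\left(Q \right)} = - 9 Q \left(-1\right) = - 9 \left(- Q\right) = 9 Q$)
$o{\left(z,g \right)} = -3 + z + 9 g z$ ($o{\left(z,g \right)} = -3 + \left(9 z g + z\right) = -3 + \left(9 g z + z\right) = -3 + \left(z + 9 g z\right) = -3 + z + 9 g z$)
$\frac{o{\left(227,305 \right)}}{35056} = \frac{-3 + 227 + 9 \cdot 305 \cdot 227}{35056} = \left(-3 + 227 + 623115\right) \frac{1}{35056} = 623339 \cdot \frac{1}{35056} = \frac{623339}{35056}$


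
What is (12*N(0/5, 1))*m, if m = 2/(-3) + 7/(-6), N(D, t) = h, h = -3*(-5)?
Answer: -330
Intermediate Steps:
h = 15
N(D, t) = 15
m = -11/6 (m = 2*(-⅓) + 7*(-⅙) = -⅔ - 7/6 = -11/6 ≈ -1.8333)
(12*N(0/5, 1))*m = (12*15)*(-11/6) = 180*(-11/6) = -330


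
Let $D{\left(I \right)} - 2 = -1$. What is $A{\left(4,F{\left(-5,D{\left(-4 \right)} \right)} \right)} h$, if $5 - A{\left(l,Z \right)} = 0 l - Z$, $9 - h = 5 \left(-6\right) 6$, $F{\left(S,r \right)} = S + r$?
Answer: $189$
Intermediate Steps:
$D{\left(I \right)} = 1$ ($D{\left(I \right)} = 2 - 1 = 1$)
$h = 189$ ($h = 9 - 5 \left(-6\right) 6 = 9 - \left(-30\right) 6 = 9 - -180 = 9 + 180 = 189$)
$A{\left(l,Z \right)} = 5 + Z$ ($A{\left(l,Z \right)} = 5 - \left(0 l - Z\right) = 5 - \left(0 - Z\right) = 5 - - Z = 5 + Z$)
$A{\left(4,F{\left(-5,D{\left(-4 \right)} \right)} \right)} h = \left(5 + \left(-5 + 1\right)\right) 189 = \left(5 - 4\right) 189 = 1 \cdot 189 = 189$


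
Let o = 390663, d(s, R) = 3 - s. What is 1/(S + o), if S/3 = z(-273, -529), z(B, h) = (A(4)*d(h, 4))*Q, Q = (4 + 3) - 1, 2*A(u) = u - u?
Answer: 1/390663 ≈ 2.5598e-6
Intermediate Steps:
A(u) = 0 (A(u) = (u - u)/2 = (½)*0 = 0)
Q = 6 (Q = 7 - 1 = 6)
z(B, h) = 0 (z(B, h) = (0*(3 - h))*6 = 0*6 = 0)
S = 0 (S = 3*0 = 0)
1/(S + o) = 1/(0 + 390663) = 1/390663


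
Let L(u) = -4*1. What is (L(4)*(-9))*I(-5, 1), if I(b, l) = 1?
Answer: 36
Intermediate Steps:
L(u) = -4
(L(4)*(-9))*I(-5, 1) = -4*(-9)*1 = 36*1 = 36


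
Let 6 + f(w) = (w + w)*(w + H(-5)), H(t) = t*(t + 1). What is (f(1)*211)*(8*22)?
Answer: 1336896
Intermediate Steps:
H(t) = t*(1 + t)
f(w) = -6 + 2*w*(20 + w) (f(w) = -6 + (w + w)*(w - 5*(1 - 5)) = -6 + (2*w)*(w - 5*(-4)) = -6 + (2*w)*(w + 20) = -6 + (2*w)*(20 + w) = -6 + 2*w*(20 + w))
(f(1)*211)*(8*22) = ((-6 + 2*1² + 40*1)*211)*(8*22) = ((-6 + 2*1 + 40)*211)*176 = ((-6 + 2 + 40)*211)*176 = (36*211)*176 = 7596*176 = 1336896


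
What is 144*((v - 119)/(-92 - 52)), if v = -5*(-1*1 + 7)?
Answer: 149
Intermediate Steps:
v = -30 (v = -5*(-1 + 7) = -5*6 = -30)
144*((v - 119)/(-92 - 52)) = 144*((-30 - 119)/(-92 - 52)) = 144*(-149/(-144)) = 144*(-149*(-1/144)) = 144*(149/144) = 149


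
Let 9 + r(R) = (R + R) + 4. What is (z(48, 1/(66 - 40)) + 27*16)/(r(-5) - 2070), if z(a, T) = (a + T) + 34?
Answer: -891/3614 ≈ -0.24654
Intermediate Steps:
r(R) = -5 + 2*R (r(R) = -9 + ((R + R) + 4) = -9 + (2*R + 4) = -9 + (4 + 2*R) = -5 + 2*R)
z(a, T) = 34 + T + a (z(a, T) = (T + a) + 34 = 34 + T + a)
(z(48, 1/(66 - 40)) + 27*16)/(r(-5) - 2070) = ((34 + 1/(66 - 40) + 48) + 27*16)/((-5 + 2*(-5)) - 2070) = ((34 + 1/26 + 48) + 432)/((-5 - 10) - 2070) = ((34 + 1/26 + 48) + 432)/(-15 - 2070) = (2133/26 + 432)/(-2085) = (13365/26)*(-1/2085) = -891/3614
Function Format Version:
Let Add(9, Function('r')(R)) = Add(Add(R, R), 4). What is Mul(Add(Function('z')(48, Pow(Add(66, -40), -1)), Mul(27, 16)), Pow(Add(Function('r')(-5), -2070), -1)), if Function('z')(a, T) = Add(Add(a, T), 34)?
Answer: Rational(-891, 3614) ≈ -0.24654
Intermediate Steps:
Function('r')(R) = Add(-5, Mul(2, R)) (Function('r')(R) = Add(-9, Add(Add(R, R), 4)) = Add(-9, Add(Mul(2, R), 4)) = Add(-9, Add(4, Mul(2, R))) = Add(-5, Mul(2, R)))
Function('z')(a, T) = Add(34, T, a) (Function('z')(a, T) = Add(Add(T, a), 34) = Add(34, T, a))
Mul(Add(Function('z')(48, Pow(Add(66, -40), -1)), Mul(27, 16)), Pow(Add(Function('r')(-5), -2070), -1)) = Mul(Add(Add(34, Pow(Add(66, -40), -1), 48), Mul(27, 16)), Pow(Add(Add(-5, Mul(2, -5)), -2070), -1)) = Mul(Add(Add(34, Pow(26, -1), 48), 432), Pow(Add(Add(-5, -10), -2070), -1)) = Mul(Add(Add(34, Rational(1, 26), 48), 432), Pow(Add(-15, -2070), -1)) = Mul(Add(Rational(2133, 26), 432), Pow(-2085, -1)) = Mul(Rational(13365, 26), Rational(-1, 2085)) = Rational(-891, 3614)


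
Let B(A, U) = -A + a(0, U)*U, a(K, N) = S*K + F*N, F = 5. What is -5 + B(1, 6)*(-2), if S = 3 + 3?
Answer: -363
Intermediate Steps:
S = 6
a(K, N) = 5*N + 6*K (a(K, N) = 6*K + 5*N = 5*N + 6*K)
B(A, U) = -A + 5*U**2 (B(A, U) = -A + (5*U + 6*0)*U = -A + (5*U + 0)*U = -A + (5*U)*U = -A + 5*U**2)
-5 + B(1, 6)*(-2) = -5 + (-1*1 + 5*6**2)*(-2) = -5 + (-1 + 5*36)*(-2) = -5 + (-1 + 180)*(-2) = -5 + 179*(-2) = -5 - 358 = -363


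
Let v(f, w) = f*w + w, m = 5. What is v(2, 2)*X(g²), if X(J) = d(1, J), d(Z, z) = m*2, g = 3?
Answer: 60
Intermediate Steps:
d(Z, z) = 10 (d(Z, z) = 5*2 = 10)
v(f, w) = w + f*w
X(J) = 10
v(2, 2)*X(g²) = (2*(1 + 2))*10 = (2*3)*10 = 6*10 = 60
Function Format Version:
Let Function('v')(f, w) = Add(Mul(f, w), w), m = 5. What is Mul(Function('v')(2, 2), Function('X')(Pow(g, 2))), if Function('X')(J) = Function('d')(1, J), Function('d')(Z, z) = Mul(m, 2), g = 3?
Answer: 60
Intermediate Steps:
Function('d')(Z, z) = 10 (Function('d')(Z, z) = Mul(5, 2) = 10)
Function('v')(f, w) = Add(w, Mul(f, w))
Function('X')(J) = 10
Mul(Function('v')(2, 2), Function('X')(Pow(g, 2))) = Mul(Mul(2, Add(1, 2)), 10) = Mul(Mul(2, 3), 10) = Mul(6, 10) = 60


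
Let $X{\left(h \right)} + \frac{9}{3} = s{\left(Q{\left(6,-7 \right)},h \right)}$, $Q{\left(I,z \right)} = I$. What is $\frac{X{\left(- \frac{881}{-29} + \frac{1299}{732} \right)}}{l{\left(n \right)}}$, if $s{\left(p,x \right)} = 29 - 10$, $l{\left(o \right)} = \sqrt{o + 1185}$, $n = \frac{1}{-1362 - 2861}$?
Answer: $\frac{8 \sqrt{21132964642}}{2502127} \approx 0.46479$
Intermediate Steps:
$n = - \frac{1}{4223}$ ($n = \frac{1}{-4223} = - \frac{1}{4223} \approx -0.0002368$)
$l{\left(o \right)} = \sqrt{1185 + o}$
$s{\left(p,x \right)} = 19$
$X{\left(h \right)} = 16$ ($X{\left(h \right)} = -3 + 19 = 16$)
$\frac{X{\left(- \frac{881}{-29} + \frac{1299}{732} \right)}}{l{\left(n \right)}} = \frac{16}{\sqrt{1185 - \frac{1}{4223}}} = \frac{16}{\sqrt{\frac{5004254}{4223}}} = \frac{16}{\frac{1}{4223} \sqrt{21132964642}} = 16 \frac{\sqrt{21132964642}}{5004254} = \frac{8 \sqrt{21132964642}}{2502127}$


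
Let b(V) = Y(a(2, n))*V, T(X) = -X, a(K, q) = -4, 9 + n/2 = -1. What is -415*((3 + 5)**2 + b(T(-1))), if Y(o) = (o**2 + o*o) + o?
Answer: -38180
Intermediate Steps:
n = -20 (n = -18 + 2*(-1) = -18 - 2 = -20)
Y(o) = o + 2*o**2 (Y(o) = (o**2 + o**2) + o = 2*o**2 + o = o + 2*o**2)
b(V) = 28*V (b(V) = (-4*(1 + 2*(-4)))*V = (-4*(1 - 8))*V = (-4*(-7))*V = 28*V)
-415*((3 + 5)**2 + b(T(-1))) = -415*((3 + 5)**2 + 28*(-1*(-1))) = -415*(8**2 + 28*1) = -415*(64 + 28) = -415*92 = -38180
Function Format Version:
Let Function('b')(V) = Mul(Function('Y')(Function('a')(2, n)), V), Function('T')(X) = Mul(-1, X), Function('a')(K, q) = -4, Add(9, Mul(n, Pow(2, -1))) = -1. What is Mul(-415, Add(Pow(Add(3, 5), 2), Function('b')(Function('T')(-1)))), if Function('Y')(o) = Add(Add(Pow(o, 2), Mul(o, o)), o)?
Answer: -38180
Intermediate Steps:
n = -20 (n = Add(-18, Mul(2, -1)) = Add(-18, -2) = -20)
Function('Y')(o) = Add(o, Mul(2, Pow(o, 2))) (Function('Y')(o) = Add(Add(Pow(o, 2), Pow(o, 2)), o) = Add(Mul(2, Pow(o, 2)), o) = Add(o, Mul(2, Pow(o, 2))))
Function('b')(V) = Mul(28, V) (Function('b')(V) = Mul(Mul(-4, Add(1, Mul(2, -4))), V) = Mul(Mul(-4, Add(1, -8)), V) = Mul(Mul(-4, -7), V) = Mul(28, V))
Mul(-415, Add(Pow(Add(3, 5), 2), Function('b')(Function('T')(-1)))) = Mul(-415, Add(Pow(Add(3, 5), 2), Mul(28, Mul(-1, -1)))) = Mul(-415, Add(Pow(8, 2), Mul(28, 1))) = Mul(-415, Add(64, 28)) = Mul(-415, 92) = -38180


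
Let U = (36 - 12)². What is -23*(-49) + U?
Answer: 1703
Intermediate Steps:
U = 576 (U = 24² = 576)
-23*(-49) + U = -23*(-49) + 576 = 1127 + 576 = 1703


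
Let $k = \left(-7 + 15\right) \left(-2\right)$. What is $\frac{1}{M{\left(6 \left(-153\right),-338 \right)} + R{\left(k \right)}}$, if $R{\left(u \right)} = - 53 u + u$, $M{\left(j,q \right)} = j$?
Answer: $- \frac{1}{86} \approx -0.011628$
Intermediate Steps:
$k = -16$ ($k = 8 \left(-2\right) = -16$)
$R{\left(u \right)} = - 52 u$
$\frac{1}{M{\left(6 \left(-153\right),-338 \right)} + R{\left(k \right)}} = \frac{1}{6 \left(-153\right) - -832} = \frac{1}{-918 + 832} = \frac{1}{-86} = - \frac{1}{86}$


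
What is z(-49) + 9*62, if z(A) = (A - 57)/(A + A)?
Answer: 27395/49 ≈ 559.08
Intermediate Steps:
z(A) = (-57 + A)/(2*A) (z(A) = (-57 + A)/((2*A)) = (-57 + A)*(1/(2*A)) = (-57 + A)/(2*A))
z(-49) + 9*62 = (½)*(-57 - 49)/(-49) + 9*62 = (½)*(-1/49)*(-106) + 558 = 53/49 + 558 = 27395/49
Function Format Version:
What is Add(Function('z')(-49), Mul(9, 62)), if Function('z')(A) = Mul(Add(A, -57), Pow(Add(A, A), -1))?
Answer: Rational(27395, 49) ≈ 559.08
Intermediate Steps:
Function('z')(A) = Mul(Rational(1, 2), Pow(A, -1), Add(-57, A)) (Function('z')(A) = Mul(Add(-57, A), Pow(Mul(2, A), -1)) = Mul(Add(-57, A), Mul(Rational(1, 2), Pow(A, -1))) = Mul(Rational(1, 2), Pow(A, -1), Add(-57, A)))
Add(Function('z')(-49), Mul(9, 62)) = Add(Mul(Rational(1, 2), Pow(-49, -1), Add(-57, -49)), Mul(9, 62)) = Add(Mul(Rational(1, 2), Rational(-1, 49), -106), 558) = Add(Rational(53, 49), 558) = Rational(27395, 49)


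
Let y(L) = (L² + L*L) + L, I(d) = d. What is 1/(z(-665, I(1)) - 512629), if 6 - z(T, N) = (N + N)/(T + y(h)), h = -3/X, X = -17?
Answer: -96058/49241539845 ≈ -1.9507e-6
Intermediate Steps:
h = 3/17 (h = -3/(-17) = -3*(-1/17) = 3/17 ≈ 0.17647)
y(L) = L + 2*L² (y(L) = (L² + L²) + L = 2*L² + L = L + 2*L²)
z(T, N) = 6 - 2*N/(69/289 + T) (z(T, N) = 6 - (N + N)/(T + 3*(1 + 2*(3/17))/17) = 6 - 2*N/(T + 3*(1 + 6/17)/17) = 6 - 2*N/(T + (3/17)*(23/17)) = 6 - 2*N/(T + 69/289) = 6 - 2*N/(69/289 + T))
1/(z(-665, I(1)) - 512629) = 1/(2*(207 - 289*1 + 867*(-665))/(69 + 289*(-665)) - 512629) = 1/(2*(207 - 289 - 576555)/(69 - 192185) - 512629) = 1/(2*(-576637)/(-192116) - 512629) = 1/(2*(-1/192116)*(-576637) - 512629) = 1/(576637/96058 - 512629) = 1/(-49241539845/96058) = -96058/49241539845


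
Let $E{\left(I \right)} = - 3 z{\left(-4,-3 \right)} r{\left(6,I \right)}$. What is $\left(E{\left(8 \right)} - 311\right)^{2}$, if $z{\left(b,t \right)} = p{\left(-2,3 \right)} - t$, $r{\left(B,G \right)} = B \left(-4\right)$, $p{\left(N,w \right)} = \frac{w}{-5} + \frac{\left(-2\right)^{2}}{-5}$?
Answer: $\frac{958441}{25} \approx 38338.0$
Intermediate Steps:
$p{\left(N,w \right)} = - \frac{4}{5} - \frac{w}{5}$ ($p{\left(N,w \right)} = w \left(- \frac{1}{5}\right) + 4 \left(- \frac{1}{5}\right) = - \frac{w}{5} - \frac{4}{5} = - \frac{4}{5} - \frac{w}{5}$)
$r{\left(B,G \right)} = - 4 B$
$z{\left(b,t \right)} = - \frac{7}{5} - t$ ($z{\left(b,t \right)} = \left(- \frac{4}{5} - \frac{3}{5}\right) - t = - \frac{7}{5} - t$)
$E{\left(I \right)} = \frac{576}{5}$ ($E{\left(I \right)} = - 3 \left(- \frac{7}{5} - -3\right) \left(\left(-4\right) 6\right) = - 3 \left(- \frac{7}{5} + 3\right) \left(-24\right) = \left(-3\right) \frac{8}{5} \left(-24\right) = \left(- \frac{24}{5}\right) \left(-24\right) = \frac{576}{5}$)
$\left(E{\left(8 \right)} - 311\right)^{2} = \left(\frac{576}{5} - 311\right)^{2} = \left(- \frac{979}{5}\right)^{2} = \frac{958441}{25}$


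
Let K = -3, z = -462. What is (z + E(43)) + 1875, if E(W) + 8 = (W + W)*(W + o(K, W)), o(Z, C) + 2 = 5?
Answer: 5361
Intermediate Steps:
o(Z, C) = 3 (o(Z, C) = -2 + 5 = 3)
E(W) = -8 + 2*W*(3 + W) (E(W) = -8 + (W + W)*(W + 3) = -8 + (2*W)*(3 + W) = -8 + 2*W*(3 + W))
(z + E(43)) + 1875 = (-462 + (-8 + 2*43² + 6*43)) + 1875 = (-462 + (-8 + 2*1849 + 258)) + 1875 = (-462 + (-8 + 3698 + 258)) + 1875 = (-462 + 3948) + 1875 = 3486 + 1875 = 5361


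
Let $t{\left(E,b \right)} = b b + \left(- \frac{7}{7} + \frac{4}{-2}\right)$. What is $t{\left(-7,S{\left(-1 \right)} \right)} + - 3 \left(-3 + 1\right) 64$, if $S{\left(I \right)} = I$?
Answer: $382$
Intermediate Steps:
$t{\left(E,b \right)} = -3 + b^{2}$ ($t{\left(E,b \right)} = b^{2} + \left(\left(-7\right) \frac{1}{7} + 4 \left(- \frac{1}{2}\right)\right) = b^{2} - 3 = -3 + b^{2}$)
$t{\left(-7,S{\left(-1 \right)} \right)} + - 3 \left(-3 + 1\right) 64 = \left(-3 + \left(-1\right)^{2}\right) + - 3 \left(-3 + 1\right) 64 = \left(-3 + 1\right) + \left(-3\right) \left(-2\right) 64 = -2 + 6 \cdot 64 = -2 + 384 = 382$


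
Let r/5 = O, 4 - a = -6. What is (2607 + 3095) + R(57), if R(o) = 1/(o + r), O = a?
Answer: 610115/107 ≈ 5702.0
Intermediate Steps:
a = 10 (a = 4 - 1*(-6) = 4 + 6 = 10)
O = 10
r = 50 (r = 5*10 = 50)
R(o) = 1/(50 + o) (R(o) = 1/(o + 50) = 1/(50 + o))
(2607 + 3095) + R(57) = (2607 + 3095) + 1/(50 + 57) = 5702 + 1/107 = 610115/107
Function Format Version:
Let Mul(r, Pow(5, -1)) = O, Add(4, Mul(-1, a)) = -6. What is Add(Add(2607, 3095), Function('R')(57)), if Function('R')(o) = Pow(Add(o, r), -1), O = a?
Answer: Rational(610115, 107) ≈ 5702.0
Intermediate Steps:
a = 10 (a = Add(4, Mul(-1, -6)) = Add(4, 6) = 10)
O = 10
r = 50 (r = Mul(5, 10) = 50)
Function('R')(o) = Pow(Add(50, o), -1) (Function('R')(o) = Pow(Add(o, 50), -1) = Pow(Add(50, o), -1))
Add(Add(2607, 3095), Function('R')(57)) = Add(Add(2607, 3095), Pow(Add(50, 57), -1)) = Add(5702, Pow(107, -1)) = Add(5702, Rational(1, 107)) = Rational(610115, 107)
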